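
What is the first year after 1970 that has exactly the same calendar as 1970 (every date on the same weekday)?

1981

Two years share a calendar iff Jan 1 falls on the same weekday and both are leap or both are common. 1970: Jan 1 is Thursday, common year.
1971: Jan 1 Friday, common
1972: Jan 1 Saturday, leap
1973: Jan 1 Monday, common
1974: Jan 1 Tuesday, common
1975: Jan 1 Wednesday, common
1976: Jan 1 Thursday, leap
1977: Jan 1 Saturday, common
1978: Jan 1 Sunday, common
1979: Jan 1 Monday, common
1980: Jan 1 Tuesday, leap
1981: Jan 1 Thursday, common
1981 matches on both conditions.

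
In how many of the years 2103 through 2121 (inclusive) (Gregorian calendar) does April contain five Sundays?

5

April has 30 days; it has five Sundays when Sunday falls among the first (month-length − 28) days — i.e. when April 1 is one of Sunday/Saturday.
April 1 by year: 2103:Sun✓ 2104:Tue 2105:Wed 2106:Thu 2107:Fri 2108:Sun✓ 2109:Mon 2110:Tue 2111:Wed 2112:Fri 2113:Sat✓ 2114:Sun✓ 2115:Mon 2116:Wed 2117:Thu 2118:Fri 2119:Sat✓ 2120:Mon 2121:Tue
Years with five Sundays: 2103, 2108, 2113, 2114, 2119 → 5.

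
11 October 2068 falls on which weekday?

January 1, 2068 is a Sunday.
October 11 is day 285 of the year, i.e. 284 days after Jan 1.
284 mod 7 = 4, so advance 4 weekdays from Sunday: Thursday.

Thursday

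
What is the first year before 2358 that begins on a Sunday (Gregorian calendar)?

2356

Jan 1 advances by 2 weekdays after a leap year and by 1 after a common year.
2358: Jan 1 is Wednesday.
2357: Tuesday
2356: Sunday (leap)
2356 begins on a Sunday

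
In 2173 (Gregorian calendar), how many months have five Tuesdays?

A month of length L has five Tuesdays iff its first Tuesday is on day ≤ L−28 (so day 1–3 in a 31-day month, 1–2 in a 30-day month, day 1 in a leap February).
Checking each month of 2173: Jan starts Fri (31d); Feb starts Mon (28d); Mar starts Mon (31d) ✓; Apr starts Thu (30d); May starts Sat (31d); Jun starts Tue (30d) ✓; Jul starts Thu (31d); Aug starts Sun (31d) ✓; Sep starts Wed (30d); Oct starts Fri (31d); Nov starts Mon (30d) ✓; Dec starts Wed (31d).
Five-Tuesday months: March, June, August, November → 4.

4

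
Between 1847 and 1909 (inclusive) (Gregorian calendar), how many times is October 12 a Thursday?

9

Track October 12's weekday year by year (advancing +1, or +2 across a Feb 29):
  1847: Tue  1848: Thu (+2) ✓  1849: Fri (+1)  1850: Sat (+1)  1851: Sun (+1)
  1852: Tue (+2)  1853: Wed (+1)  1854: Thu (+1) ✓  1855: Fri (+1)  1856: Sun (+2)
  1857: Mon (+1)  1858: Tue (+1)  1859: Wed (+1)  1860: Fri (+2)  … (35 more years) …
  1896: Mon (+2)  1897: Tue (+1)  1898: Wed (+1)  1899: Thu (+1) ✓  1900: Fri (+1)
  1901: Sat (+1)  1902: Sun (+1)  1903: Mon (+1)  1904: Wed (+2)  1905: Thu (+1) ✓
  1906: Fri (+1)  1907: Sat (+1)  1908: Mon (+2)  1909: Tue (+1)
Thursday years: 1848, 1854, 1865, 1871, 1876, 1882, 1893, 1899, 1905 — 9 in total.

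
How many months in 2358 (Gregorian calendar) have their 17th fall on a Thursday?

2

Check the 17th of each month of 2358: Jan 17: Fri, Feb 17: Mon, Mar 17: Mon, Apr 17: Thu, May 17: Sat, Jun 17: Tue, Jul 17: Thu, Aug 17: Sun, Sep 17: Wed, Oct 17: Fri, Nov 17: Mon, Dec 17: Wed.
Thursday occurs in April, July — 2 months.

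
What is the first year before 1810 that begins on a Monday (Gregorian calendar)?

1798

Jan 1 advances by 2 weekdays after a leap year and by 1 after a common year.
1810: Jan 1 is Monday.
1809: Sunday
1808: Friday (leap)
1807: Thursday
1806: Wednesday
1805: Tuesday
1804: Sunday (leap)
1803: Saturday
1802: Friday
1801: Thursday
1800: Wednesday
1799: Tuesday
1798: Monday
1798 begins on a Monday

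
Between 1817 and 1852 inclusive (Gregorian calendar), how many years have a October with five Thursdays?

16

October has 31 days; it has five Thursdays when Thursday falls among the first (month-length − 28) days — i.e. when October 1 is one of Thursday/Wednesday/Tuesday.
October 1 by year: 1817:Wed✓ 1818:Thu✓ 1819:Fri 1820:Sun 1821:Mon 1822:Tue✓ 1823:Wed✓ 1824:Fri 1825:Sat 1826:Sun 1827:Mon 1828:Wed✓ 1829:Thu✓ 1830:Fri 1831:Sat …(6 more)… 1838:Mon 1839:Tue✓ 1840:Thu✓ 1841:Fri 1842:Sat 1843:Sun 1844:Tue✓ 1845:Wed✓ 1846:Thu✓ 1847:Fri 1848:Sun 1849:Mon 1850:Tue✓ 1851:Wed✓ 1852:Fri
Years with five Thursdays: 1817, 1818, 1822, 1823, 1828, 1829, 1833, 1834, 1835, 1839, 1840, 1844, 1845, 1846, 1850, 1851 → 16.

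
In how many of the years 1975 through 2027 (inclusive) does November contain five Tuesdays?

November has 30 days; it has five Tuesdays when Tuesday falls among the first (month-length − 28) days — i.e. when November 1 is one of Tuesday/Monday.
November 1 by year: 1975:Sat 1976:Mon✓ 1977:Tue✓ 1978:Wed 1979:Thu 1980:Sat 1981:Sun 1982:Mon✓ 1983:Tue✓ 1984:Thu 1985:Fri 1986:Sat 1987:Sun 1988:Tue✓ 1989:Wed …(23 more)… 2013:Fri 2014:Sat 2015:Sun 2016:Tue✓ 2017:Wed 2018:Thu 2019:Fri 2020:Sun 2021:Mon✓ 2022:Tue✓ 2023:Wed 2024:Fri 2025:Sat 2026:Sun 2027:Mon✓
Years with five Tuesdays: 1976, 1977, 1982, 1983, 1988, 1993, 1994, 1999, 2004, 2005, 2010, 2011, 2016, 2021, 2022, 2027 → 16.

16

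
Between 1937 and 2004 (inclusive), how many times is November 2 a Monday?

Track November 2's weekday year by year (advancing +1, or +2 across a Feb 29):
  1937: Tue  1938: Wed (+1)  1939: Thu (+1)  1940: Sat (+2)  1941: Sun (+1)
  1942: Mon (+1) ✓  1943: Tue (+1)  1944: Thu (+2)  1945: Fri (+1)  1946: Sat (+1)
  1947: Sun (+1)  1948: Tue (+2)  1949: Wed (+1)  1950: Thu (+1)  … (40 more years) …
  1991: Sat (+1)  1992: Mon (+2) ✓  1993: Tue (+1)  1994: Wed (+1)  1995: Thu (+1)
  1996: Sat (+2)  1997: Sun (+1)  1998: Mon (+1) ✓  1999: Tue (+1)  2000: Thu (+2)
  2001: Fri (+1)  2002: Sat (+1)  2003: Sun (+1)  2004: Tue (+2)
Monday years: 1942, 1953, 1959, 1964, 1970, 1981, 1987, 1992, 1998 — 9 in total.

9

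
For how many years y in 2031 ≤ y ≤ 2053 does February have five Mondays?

1

February has 28 days (29 in leap years); it has five Mondays when Monday falls among the first (month-length − 28) days — i.e. when February 1 is Monday in a leap year (never in a common year).
February 1 by year: 2031:Sat 2032:Sun 2033:Tue 2034:Wed 2035:Thu 2036:Fri 2037:Sun 2038:Mon 2039:Tue 2040:Wed 2041:Fri 2042:Sat 2043:Sun 2044:Mon✓ 2045:Wed 2046:Thu 2047:Fri 2048:Sat 2049:Mon 2050:Tue 2051:Wed 2052:Thu 2053:Sat
Years with five Mondays: 2044 → 1.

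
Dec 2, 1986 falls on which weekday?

Tuesday

January 1, 1986 is a Wednesday.
December 2 is day 336 of the year, i.e. 335 days after Jan 1.
335 mod 7 = 6, so advance 6 weekdays from Wednesday: Tuesday.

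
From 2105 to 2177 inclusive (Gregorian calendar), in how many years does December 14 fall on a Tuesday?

10

Track December 14's weekday year by year (advancing +1, or +2 across a Feb 29):
  2105: Mon  2106: Tue (+1) ✓  2107: Wed (+1)  2108: Fri (+2)  2109: Sat (+1)
  2110: Sun (+1)  2111: Mon (+1)  2112: Wed (+2)  2113: Thu (+1)  2114: Fri (+1)
  2115: Sat (+1)  2116: Mon (+2)  2117: Tue (+1) ✓  2118: Wed (+1)  … (45 more years) …
  2164: Fri (+2)  2165: Sat (+1)  2166: Sun (+1)  2167: Mon (+1)  2168: Wed (+2)
  2169: Thu (+1)  2170: Fri (+1)  2171: Sat (+1)  2172: Mon (+2)  2173: Tue (+1) ✓
  2174: Wed (+1)  2175: Thu (+1)  2176: Sat (+2)  2177: Sun (+1)
Tuesday years: 2106, 2117, 2123, 2128, 2134, 2145, 2151, 2156, 2162, 2173 — 10 in total.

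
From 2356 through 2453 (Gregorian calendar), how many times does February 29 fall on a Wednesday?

Leap years in 2356–2453: 25 of them.
Feb 29 weekday advances by 5 (mod 7) from one leap year to the next four years later (or differs when a century non-leap intervenes).
Leap-day weekdays: 2356:Wed✓ 2360:Mon 2364:Sat 2368:Thu 2372:Tue 2376:Sun 2380:Fri 2384:Wed✓ 2388:Mon 2392:Sat 2396:Thu 2400:Tue 2404:Sun 2408:Fri 2412:Wed✓ 2416:Mon 2420:Sat 2424:Thu 2428:Tue 2432:Sun 2436:Fri 2440:Wed✓ 2444:Mon 2448:Sat 2452:Thu
Wednesday: 2356, 2384, 2412, 2440 → 4.

4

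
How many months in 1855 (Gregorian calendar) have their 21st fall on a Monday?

1

Check the 21st of each month of 1855: Jan 21: Sun, Feb 21: Wed, Mar 21: Wed, Apr 21: Sat, May 21: Mon, Jun 21: Thu, Jul 21: Sat, Aug 21: Tue, Sep 21: Fri, Oct 21: Sun, Nov 21: Wed, Dec 21: Fri.
Monday occurs in May — 1 month.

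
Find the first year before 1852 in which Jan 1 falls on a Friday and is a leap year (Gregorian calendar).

1836

Jan 1 advances by 2 weekdays after a leap year and by 1 after a common year.
1852: Jan 1 is Thursday (leap).
1851: Wednesday
1850: Tuesday
1849: Monday
1848: Saturday (leap)
1847: Friday
1846: Thursday
1845: Wednesday
1844: Monday (leap)
1843: Sunday
1842: Saturday
1841: Friday
1840: Wednesday (leap)
1839: Tuesday
1838: Monday
1837: Sunday
1836: Friday (leap)
1836 begins on a Friday and is a leap year.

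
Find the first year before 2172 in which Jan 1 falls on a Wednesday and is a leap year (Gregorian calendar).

Jan 1 advances by 2 weekdays after a leap year and by 1 after a common year.
2172: Jan 1 is Wednesday (leap).
2171: Tuesday
2170: Monday
2169: Sunday
2168: Friday (leap)
2167: Thursday
2166: Wednesday
2165: Tuesday
2164: Sunday (leap)
2163: Saturday
2162: Friday
2161: Thursday
2160: Tuesday (leap)
2159: Monday
2158: Sunday
2157: Saturday
2156: Thursday (leap)
2155: Wednesday
2154: Tuesday
2153: Monday
2152: Saturday (leap)
2151: Friday
2150: Thursday
2149: Wednesday
2148: Monday (leap)
2147: Sunday
2146: Saturday
2145: Friday
2144: Wednesday (leap)
2144 begins on a Wednesday and is a leap year.

2144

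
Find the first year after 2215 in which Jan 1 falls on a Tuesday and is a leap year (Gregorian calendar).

Jan 1 advances by 2 weekdays after a leap year and by 1 after a common year.
2215: Jan 1 is Sunday.
2216: Monday (leap)
2217: Wednesday
2218: Thursday
2219: Friday
2220: Saturday (leap)
2221: Monday
2222: Tuesday
2223: Wednesday
2224: Thursday (leap)
2225: Saturday
2226: Sunday
2227: Monday
2228: Tuesday (leap)
2228 begins on a Tuesday and is a leap year.

2228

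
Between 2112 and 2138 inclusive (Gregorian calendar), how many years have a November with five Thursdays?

8

November has 30 days; it has five Thursdays when Thursday falls among the first (month-length − 28) days — i.e. when November 1 is one of Thursday/Wednesday.
November 1 by year: 2112:Tue 2113:Wed✓ 2114:Thu✓ 2115:Fri 2116:Sun 2117:Mon 2118:Tue 2119:Wed✓ 2120:Fri 2121:Sat 2122:Sun 2123:Mon 2124:Wed✓ 2125:Thu✓ 2126:Fri 2127:Sat 2128:Mon 2129:Tue 2130:Wed✓ 2131:Thu✓ 2132:Sat 2133:Sun 2134:Mon 2135:Tue 2136:Thu✓ 2137:Fri 2138:Sat
Years with five Thursdays: 2113, 2114, 2119, 2124, 2125, 2130, 2131, 2136 → 8.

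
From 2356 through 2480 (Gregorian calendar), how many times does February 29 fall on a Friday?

4

Leap years in 2356–2480: 32 of them.
Feb 29 weekday advances by 5 (mod 7) from one leap year to the next four years later (or differs when a century non-leap intervenes).
Leap-day weekdays: 2356:Wed 2360:Mon 2364:Sat 2368:Thu 2372:Tue 2376:Sun 2380:Fri✓ 2384:Wed 2388:Mon 2392:Sat 2396:Thu 2400:Tue 2404:Sun …(6 more)… 2432:Sun 2436:Fri✓ 2440:Wed 2444:Mon 2448:Sat 2452:Thu 2456:Tue 2460:Sun 2464:Fri✓ 2468:Wed 2472:Mon 2476:Sat 2480:Thu
Friday: 2380, 2408, 2436, 2464 → 4.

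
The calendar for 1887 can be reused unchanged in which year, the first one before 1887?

1881

Two years share a calendar iff Jan 1 falls on the same weekday and both are leap or both are common. 1887: Jan 1 is Saturday, common year.
1886: Jan 1 Friday, common
1885: Jan 1 Thursday, common
1884: Jan 1 Tuesday, leap
1883: Jan 1 Monday, common
1882: Jan 1 Sunday, common
1881: Jan 1 Saturday, common
1881 matches on both conditions.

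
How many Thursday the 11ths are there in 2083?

3

Check the 11th of each month of 2083: Jan 11: Mon, Feb 11: Thu, Mar 11: Thu, Apr 11: Sun, May 11: Tue, Jun 11: Fri, Jul 11: Sun, Aug 11: Wed, Sep 11: Sat, Oct 11: Mon, Nov 11: Thu, Dec 11: Sat.
Thursday occurs in February, March, November — 3 months.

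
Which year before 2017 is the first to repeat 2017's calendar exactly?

2006

Two years share a calendar iff Jan 1 falls on the same weekday and both are leap or both are common. 2017: Jan 1 is Sunday, common year.
2016: Jan 1 Friday, leap
2015: Jan 1 Thursday, common
2014: Jan 1 Wednesday, common
2013: Jan 1 Tuesday, common
2012: Jan 1 Sunday, leap
2011: Jan 1 Saturday, common
2010: Jan 1 Friday, common
2009: Jan 1 Thursday, common
2008: Jan 1 Tuesday, leap
2007: Jan 1 Monday, common
2006: Jan 1 Sunday, common
2006 matches on both conditions.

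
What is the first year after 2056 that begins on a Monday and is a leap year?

Jan 1 advances by 2 weekdays after a leap year and by 1 after a common year.
2056: Jan 1 is Saturday (leap).
2057: Monday
2058: Tuesday
2059: Wednesday
2060: Thursday (leap)
2061: Saturday
2062: Sunday
2063: Monday
2064: Tuesday (leap)
2065: Thursday
2066: Friday
2067: Saturday
2068: Sunday (leap)
2069: Tuesday
2070: Wednesday
2071: Thursday
2072: Friday (leap)
2073: Sunday
2074: Monday
2075: Tuesday
2076: Wednesday (leap)
2077: Friday
2078: Saturday
2079: Sunday
2080: Monday (leap)
2080 begins on a Monday and is a leap year.

2080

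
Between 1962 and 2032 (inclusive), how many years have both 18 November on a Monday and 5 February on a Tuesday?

8

Check each year's weekday for 18 November and 5 February:
  1962: Sun/Mon  1963: Mon/Tue ✓  1964: Wed/Wed  1965: Thu/Fri  1966: Fri/Sat  1967: Sat/Sun  1968: Mon/Mon  1969: Tue/Wed  1970: Wed/Thu  1971: Thu/Fri  1972: Sat/Sat  1973: Sun/Mon  1974: Mon/Tue ✓  1975: Tue/Wed  …(43 more)…  2019: Mon/Tue ✓  2020: Wed/Wed  2021: Thu/Fri  2022: Fri/Sat  2023: Sat/Sun  2024: Mon/Mon  2025: Tue/Wed  2026: Wed/Thu  2027: Thu/Fri  2028: Sat/Sat  2029: Sun/Mon  2030: Mon/Tue ✓  2031: Tue/Wed  2032: Thu/Thu
Both conditions hold in: 1963, 1974, 1985, 1991, 2002, 2013, 2019, 2030 — 8.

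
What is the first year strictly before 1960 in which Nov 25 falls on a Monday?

From one year to the next, a fixed date's weekday advances by 1, or by 2 when a Feb 29 lies between the two dates.
1960: November 25 is Friday.
1959: Wednesday (−2)
1958: Tuesday (−1)
1957: Monday (−1)
Nov 25 falls on a Monday in 1957.

1957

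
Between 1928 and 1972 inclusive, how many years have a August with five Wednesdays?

August has 31 days; it has five Wednesdays when Wednesday falls among the first (month-length − 28) days — i.e. when August 1 is one of Wednesday/Tuesday/Monday.
August 1 by year: 1928:Wed✓ 1929:Thu 1930:Fri 1931:Sat 1932:Mon✓ 1933:Tue✓ 1934:Wed✓ 1935:Thu 1936:Sat 1937:Sun 1938:Mon✓ 1939:Tue✓ 1940:Thu 1941:Fri 1942:Sat …(15 more)… 1958:Fri 1959:Sat 1960:Mon✓ 1961:Tue✓ 1962:Wed✓ 1963:Thu 1964:Sat 1965:Sun 1966:Mon✓ 1967:Tue✓ 1968:Thu 1969:Fri 1970:Sat 1971:Sun 1972:Tue✓
Years with five Wednesdays: 1928, 1932, 1933, 1934, 1938, 1939, 1944, 1945, 1949, 1950, 1951, 1955, 1956, 1960, 1961, 1962, 1966, 1967, 1972 → 19.

19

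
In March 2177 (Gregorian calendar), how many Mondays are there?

March 2177 has 31 days and begins on Saturday.
The first Monday is March 3.
Mondays fall on 3, 10, 17, 24, 31 — that's 5.

5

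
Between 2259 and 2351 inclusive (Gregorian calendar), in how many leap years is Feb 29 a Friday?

2

Leap years in 2259–2351: 22 of them.
Feb 29 weekday advances by 5 (mod 7) from one leap year to the next four years later (or differs when a century non-leap intervenes).
Leap-day weekdays: 2260:Wed 2264:Mon 2268:Sat 2272:Thu 2276:Tue 2280:Sun 2284:Fri✓ 2288:Wed 2292:Mon 2296:Sat 2304:Mon 2308:Sat 2312:Thu 2316:Tue 2320:Sun 2324:Fri✓ 2328:Wed 2332:Mon 2336:Sat 2340:Thu 2344:Tue 2348:Sun
Friday: 2284, 2324 → 2.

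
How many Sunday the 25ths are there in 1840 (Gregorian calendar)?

1

Check the 25th of each month of 1840: Jan 25: Sat, Feb 25: Tue, Mar 25: Wed, Apr 25: Sat, May 25: Mon, Jun 25: Thu, Jul 25: Sat, Aug 25: Tue, Sep 25: Fri, Oct 25: Sun, Nov 25: Wed, Dec 25: Fri.
Sunday occurs in October — 1 month.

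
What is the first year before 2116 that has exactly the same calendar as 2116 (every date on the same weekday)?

2076

Two years share a calendar iff Jan 1 falls on the same weekday and both are leap or both are common. 2116: Jan 1 is Wednesday, leap year.
2115: Jan 1 Tuesday, common
2114: Jan 1 Monday, common
2113: Jan 1 Sunday, common
2112: Jan 1 Friday, leap
2111: Jan 1 Thursday, common
2110: Jan 1 Wednesday, common
2109: Jan 1 Tuesday, common
2108: Jan 1 Sunday, leap
2107: Jan 1 Saturday, common
2106: Jan 1 Friday, common
2105: Jan 1 Thursday, common
2104: Jan 1 Tuesday, leap
2103: Jan 1 Monday, common
2102: Jan 1 Sunday, common
2101: Jan 1 Saturday, common
2100: Jan 1 Friday, common
2099: Jan 1 Thursday, common
2098: Jan 1 Wednesday, common
2097: Jan 1 Tuesday, common
2096: Jan 1 Sunday, leap
2095: Jan 1 Saturday, common
2094: Jan 1 Friday, common
2093: Jan 1 Thursday, common
2092: Jan 1 Tuesday, leap
2091: Jan 1 Monday, common
2090: Jan 1 Sunday, common
2089: Jan 1 Saturday, common
2088: Jan 1 Thursday, leap
2087: Jan 1 Wednesday, common
2086: Jan 1 Tuesday, common
2085: Jan 1 Monday, common
2084: Jan 1 Saturday, leap
2083: Jan 1 Friday, common
2082: Jan 1 Thursday, common
2081: Jan 1 Wednesday, common
2080: Jan 1 Monday, leap
2079: Jan 1 Sunday, common
2078: Jan 1 Saturday, common
2077: Jan 1 Friday, common
2076: Jan 1 Wednesday, leap
2076 matches on both conditions.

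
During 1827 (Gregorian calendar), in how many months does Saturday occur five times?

4

A month of length L has five Saturdays iff its first Saturday is on day ≤ L−28 (so day 1–3 in a 31-day month, 1–2 in a 30-day month, day 1 in a leap February).
Checking each month of 1827: Jan starts Mon (31d); Feb starts Thu (28d); Mar starts Thu (31d) ✓; Apr starts Sun (30d); May starts Tue (31d); Jun starts Fri (30d) ✓; Jul starts Sun (31d); Aug starts Wed (31d); Sep starts Sat (30d) ✓; Oct starts Mon (31d); Nov starts Thu (30d); Dec starts Sat (31d) ✓.
Five-Saturday months: March, June, September, December → 4.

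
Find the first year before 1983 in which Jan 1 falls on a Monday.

1979

Jan 1 advances by 2 weekdays after a leap year and by 1 after a common year.
1983: Jan 1 is Saturday.
1982: Friday
1981: Thursday
1980: Tuesday (leap)
1979: Monday
1979 begins on a Monday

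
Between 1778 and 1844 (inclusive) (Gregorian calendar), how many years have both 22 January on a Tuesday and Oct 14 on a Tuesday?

2

Check each year's weekday for 22 January and Oct 14:
  1778: Thu/Wed  1779: Fri/Thu  1780: Sat/Sat  1781: Mon/Sun  1782: Tue/Mon  1783: Wed/Tue  1784: Thu/Thu  1785: Sat/Fri  1786: Sun/Sat  1787: Mon/Sun  1788: Tue/Tue ✓  1789: Thu/Wed  1790: Fri/Thu  1791: Sat/Fri  …(39 more)…  1831: Sat/Fri  1832: Sun/Sun  1833: Tue/Mon  1834: Wed/Tue  1835: Thu/Wed  1836: Fri/Fri  1837: Sun/Sat  1838: Mon/Sun  1839: Tue/Mon  1840: Wed/Wed  1841: Fri/Thu  1842: Sat/Fri  1843: Sun/Sat  1844: Mon/Mon
Both conditions hold in: 1788, 1828 — 2.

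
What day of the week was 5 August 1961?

Saturday

January 1, 1961 is a Sunday.
August 5 is day 217 of the year, i.e. 216 days after Jan 1.
216 mod 7 = 6, so advance 6 weekdays from Sunday: Saturday.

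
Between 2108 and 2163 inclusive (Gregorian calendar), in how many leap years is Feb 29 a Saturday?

Leap years in 2108–2163: 14 of them.
Feb 29 weekday advances by 5 (mod 7) from one leap year to the next four years later (or differs when a century non-leap intervenes).
Leap-day weekdays: 2108:Wed 2112:Mon 2116:Sat✓ 2120:Thu 2124:Tue 2128:Sun 2132:Fri 2136:Wed 2140:Mon 2144:Sat✓ 2148:Thu 2152:Tue 2156:Sun 2160:Fri
Saturday: 2116, 2144 → 2.

2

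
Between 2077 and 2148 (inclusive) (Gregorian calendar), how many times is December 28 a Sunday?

10

Track December 28's weekday year by year (advancing +1, or +2 across a Feb 29):
  2077: Tue  2078: Wed (+1)  2079: Thu (+1)  2080: Sat (+2)  2081: Sun (+1) ✓
  2082: Mon (+1)  2083: Tue (+1)  2084: Thu (+2)  2085: Fri (+1)  2086: Sat (+1)
  2087: Sun (+1) ✓  2088: Tue (+2)  2089: Wed (+1)  2090: Thu (+1)  … (44 more years) …
  2135: Wed (+1)  2136: Fri (+2)  2137: Sat (+1)  2138: Sun (+1) ✓  2139: Mon (+1)
  2140: Wed (+2)  2141: Thu (+1)  2142: Fri (+1)  2143: Sat (+1)  2144: Mon (+2)
  2145: Tue (+1)  2146: Wed (+1)  2147: Thu (+1)  2148: Sat (+2)
Sunday years: 2081, 2087, 2092, 2098, 2104, 2110, 2121, 2127, 2132, 2138 — 10 in total.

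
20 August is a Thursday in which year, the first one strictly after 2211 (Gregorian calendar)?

From one year to the next, a fixed date's weekday advances by 1, or by 2 when a Feb 29 lies between the two dates.
2211: August 20 is Tuesday.
2212: Thursday (+2)
20 August falls on a Thursday in 2212.

2212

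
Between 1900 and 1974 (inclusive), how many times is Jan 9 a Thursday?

Track Jan 9's weekday year by year (advancing +1, or +2 across a Feb 29):
  1900: Tue  1901: Wed (+1)  1902: Thu (+1) ✓  1903: Fri (+1)  1904: Sat (+1)
  1905: Mon (+2)  1906: Tue (+1)  1907: Wed (+1)  1908: Thu (+1) ✓  1909: Sat (+2)
  1910: Sun (+1)  1911: Mon (+1)  1912: Tue (+1)  1913: Thu (+2) ✓  … (47 more years) …
  1961: Mon (+2)  1962: Tue (+1)  1963: Wed (+1)  1964: Thu (+1) ✓  1965: Sat (+2)
  1966: Sun (+1)  1967: Mon (+1)  1968: Tue (+1)  1969: Thu (+2) ✓  1970: Fri (+1)
  1971: Sat (+1)  1972: Sun (+1)  1973: Tue (+2)  1974: Wed (+1)
Thursday years: 1902, 1908, 1913, 1919, 1930, 1936, 1941, 1947, 1958, 1964, 1969 — 11 in total.

11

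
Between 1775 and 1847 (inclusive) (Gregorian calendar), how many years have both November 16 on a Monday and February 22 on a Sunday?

9

Check each year's weekday for November 16 and February 22:
  1775: Thu/Wed  1776: Sat/Thu  1777: Sun/Sat  1778: Mon/Sun ✓  1779: Tue/Mon  1780: Thu/Tue  1781: Fri/Thu  1782: Sat/Fri  1783: Sun/Sat  1784: Tue/Sun  1785: Wed/Tue  1786: Thu/Wed  1787: Fri/Thu  1788: Sun/Fri  …(45 more)…  1834: Sun/Sat  1835: Mon/Sun ✓  1836: Wed/Mon  1837: Thu/Wed  1838: Fri/Thu  1839: Sat/Fri  1840: Mon/Sat  1841: Tue/Mon  1842: Wed/Tue  1843: Thu/Wed  1844: Sat/Thu  1845: Sun/Sat  1846: Mon/Sun ✓  1847: Tue/Mon
Both conditions hold in: 1778, 1789, 1795, 1801, 1807, 1818, 1829, 1835, 1846 — 9.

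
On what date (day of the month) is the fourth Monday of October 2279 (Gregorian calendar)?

27

October 1, 2279 is a Wednesday, so the first Monday is the 6th.
The fourth Monday is 6 + 21 = 27.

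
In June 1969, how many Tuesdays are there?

June 1969 has 30 days and begins on Sunday.
The first Tuesday is June 3.
Tuesdays fall on 3, 10, 17, 24 — that's 4.

4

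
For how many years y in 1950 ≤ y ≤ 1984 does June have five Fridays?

11

June has 30 days; it has five Fridays when Friday falls among the first (month-length − 28) days — i.e. when June 1 is one of Friday/Thursday.
June 1 by year: 1950:Thu✓ 1951:Fri✓ 1952:Sun 1953:Mon 1954:Tue 1955:Wed 1956:Fri✓ 1957:Sat 1958:Sun 1959:Mon 1960:Wed 1961:Thu✓ 1962:Fri✓ 1963:Sat 1964:Mon …(5 more)… 1970:Mon 1971:Tue 1972:Thu✓ 1973:Fri✓ 1974:Sat 1975:Sun 1976:Tue 1977:Wed 1978:Thu✓ 1979:Fri✓ 1980:Sun 1981:Mon 1982:Tue 1983:Wed 1984:Fri✓
Years with five Fridays: 1950, 1951, 1956, 1961, 1962, 1967, 1972, 1973, 1978, 1979, 1984 → 11.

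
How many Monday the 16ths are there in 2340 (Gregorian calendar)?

2

Check the 16th of each month of 2340: Jan 16: Tue, Feb 16: Fri, Mar 16: Sat, Apr 16: Tue, May 16: Thu, Jun 16: Sun, Jul 16: Tue, Aug 16: Fri, Sep 16: Mon, Oct 16: Wed, Nov 16: Sat, Dec 16: Mon.
Monday occurs in September, December — 2 months.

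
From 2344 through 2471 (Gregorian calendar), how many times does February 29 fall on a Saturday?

4

Leap years in 2344–2471: 32 of them.
Feb 29 weekday advances by 5 (mod 7) from one leap year to the next four years later (or differs when a century non-leap intervenes).
Leap-day weekdays: 2344:Tue 2348:Sun 2352:Fri 2356:Wed 2360:Mon 2364:Sat✓ 2368:Thu 2372:Tue 2376:Sun 2380:Fri 2384:Wed 2388:Mon 2392:Sat✓ …(6 more)… 2420:Sat✓ 2424:Thu 2428:Tue 2432:Sun 2436:Fri 2440:Wed 2444:Mon 2448:Sat✓ 2452:Thu 2456:Tue 2460:Sun 2464:Fri 2468:Wed
Saturday: 2364, 2392, 2420, 2448 → 4.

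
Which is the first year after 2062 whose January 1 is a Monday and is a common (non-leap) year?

2063

Jan 1 advances by 2 weekdays after a leap year and by 1 after a common year.
2062: Jan 1 is Sunday.
2063: Monday
2063 begins on a Monday and is a common year.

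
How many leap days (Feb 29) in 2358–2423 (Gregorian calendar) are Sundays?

2

Leap years in 2358–2423: 16 of them.
Feb 29 weekday advances by 5 (mod 7) from one leap year to the next four years later (or differs when a century non-leap intervenes).
Leap-day weekdays: 2360:Mon 2364:Sat 2368:Thu 2372:Tue 2376:Sun✓ 2380:Fri 2384:Wed 2388:Mon 2392:Sat 2396:Thu 2400:Tue 2404:Sun✓ 2408:Fri 2412:Wed 2416:Mon 2420:Sat
Sunday: 2376, 2404 → 2.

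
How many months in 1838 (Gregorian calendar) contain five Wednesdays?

A month of length L has five Wednesdays iff its first Wednesday is on day ≤ L−28 (so day 1–3 in a 31-day month, 1–2 in a 30-day month, day 1 in a leap February).
Checking each month of 1838: Jan starts Mon (31d) ✓; Feb starts Thu (28d); Mar starts Thu (31d); Apr starts Sun (30d); May starts Tue (31d) ✓; Jun starts Fri (30d); Jul starts Sun (31d); Aug starts Wed (31d) ✓; Sep starts Sat (30d); Oct starts Mon (31d) ✓; Nov starts Thu (30d); Dec starts Sat (31d).
Five-Wednesday months: January, May, August, October → 4.

4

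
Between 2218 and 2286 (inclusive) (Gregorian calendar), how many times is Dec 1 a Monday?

Track Dec 1's weekday year by year (advancing +1, or +2 across a Feb 29):
  2218: Tue  2219: Wed (+1)  2220: Fri (+2)  2221: Sat (+1)  2222: Sun (+1)
  2223: Mon (+1) ✓  2224: Wed (+2)  2225: Thu (+1)  2226: Fri (+1)  2227: Sat (+1)
  2228: Mon (+2) ✓  2229: Tue (+1)  2230: Wed (+1)  2231: Thu (+1)  … (41 more years) …
  2273: Mon (+1) ✓  2274: Tue (+1)  2275: Wed (+1)  2276: Fri (+2)  2277: Sat (+1)
  2278: Sun (+1)  2279: Mon (+1) ✓  2280: Wed (+2)  2281: Thu (+1)  2282: Fri (+1)
  2283: Sat (+1)  2284: Mon (+2) ✓  2285: Tue (+1)  2286: Wed (+1)
Monday years: 2223, 2228, 2234, 2245, 2251, 2256, 2262, 2273, 2279, 2284 — 10 in total.

10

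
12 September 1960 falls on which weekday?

Monday

January 1, 1960 is a Friday.
September 12 is day 256 of the year, i.e. 255 days after Jan 1.
255 mod 7 = 3, so advance 3 weekdays from Friday: Monday.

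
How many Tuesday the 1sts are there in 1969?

Check the 1st of each month of 1969: Jan 1: Wed, Feb 1: Sat, Mar 1: Sat, Apr 1: Tue, May 1: Thu, Jun 1: Sun, Jul 1: Tue, Aug 1: Fri, Sep 1: Mon, Oct 1: Wed, Nov 1: Sat, Dec 1: Mon.
Tuesday occurs in April, July — 2 months.

2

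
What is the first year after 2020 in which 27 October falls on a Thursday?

2022

From one year to the next, a fixed date's weekday advances by 1, or by 2 when a Feb 29 lies between the two dates.
2020: October 27 is Tuesday.
2021: Wednesday (+1)
2022: Thursday (+1)
27 October falls on a Thursday in 2022.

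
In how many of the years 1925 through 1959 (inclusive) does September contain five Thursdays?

10

September has 30 days; it has five Thursdays when Thursday falls among the first (month-length − 28) days — i.e. when September 1 is one of Thursday/Wednesday.
September 1 by year: 1925:Tue 1926:Wed✓ 1927:Thu✓ 1928:Sat 1929:Sun 1930:Mon 1931:Tue 1932:Thu✓ 1933:Fri 1934:Sat 1935:Sun 1936:Tue 1937:Wed✓ 1938:Thu✓ 1939:Fri …(5 more)… 1945:Sat 1946:Sun 1947:Mon 1948:Wed✓ 1949:Thu✓ 1950:Fri 1951:Sat 1952:Mon 1953:Tue 1954:Wed✓ 1955:Thu✓ 1956:Sat 1957:Sun 1958:Mon 1959:Tue
Years with five Thursdays: 1926, 1927, 1932, 1937, 1938, 1943, 1948, 1949, 1954, 1955 → 10.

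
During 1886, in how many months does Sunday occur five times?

A month of length L has five Sundays iff its first Sunday is on day ≤ L−28 (so day 1–3 in a 31-day month, 1–2 in a 30-day month, day 1 in a leap February).
Checking each month of 1886: Jan starts Fri (31d) ✓; Feb starts Mon (28d); Mar starts Mon (31d); Apr starts Thu (30d); May starts Sat (31d) ✓; Jun starts Tue (30d); Jul starts Thu (31d); Aug starts Sun (31d) ✓; Sep starts Wed (30d); Oct starts Fri (31d) ✓; Nov starts Mon (30d); Dec starts Wed (31d).
Five-Sunday months: January, May, August, October → 4.

4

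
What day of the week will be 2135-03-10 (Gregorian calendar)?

Thursday

January 1, 2135 is a Saturday.
March 10 is day 69 of the year, i.e. 68 days after Jan 1.
68 mod 7 = 5, so advance 5 weekdays from Saturday: Thursday.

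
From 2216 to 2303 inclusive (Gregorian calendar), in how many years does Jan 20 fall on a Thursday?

Track Jan 20's weekday year by year (advancing +1, or +2 across a Feb 29):
  2216: Sat  2217: Mon (+2)  2218: Tue (+1)  2219: Wed (+1)  2220: Thu (+1) ✓
  2221: Sat (+2)  2222: Sun (+1)  2223: Mon (+1)  2224: Tue (+1)  2225: Thu (+2) ✓
  2226: Fri (+1)  2227: Sat (+1)  2228: Sun (+1)  2229: Tue (+2)  … (60 more years) …
  2290: Mon (+1)  2291: Tue (+1)  2292: Wed (+1)  2293: Fri (+2)  2294: Sat (+1)
  2295: Sun (+1)  2296: Mon (+1)  2297: Wed (+2)  2298: Thu (+1) ✓  2299: Fri (+1)
  2300: Sat (+1)  2301: Sun (+1)  2302: Mon (+1)  2303: Tue (+1)
Thursday years: 2220, 2225, 2231, 2242, 2248, 2253, 2259, 2270, 2276, 2281, 2287, 2298 — 12 in total.

12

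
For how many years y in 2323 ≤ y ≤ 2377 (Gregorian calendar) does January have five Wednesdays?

January has 31 days; it has five Wednesdays when Wednesday falls among the first (month-length − 28) days — i.e. when January 1 is one of Wednesday/Tuesday/Monday.
January 1 by year: 2323:Mon✓ 2324:Tue✓ 2325:Thu 2326:Fri 2327:Sat 2328:Sun 2329:Tue✓ 2330:Wed✓ 2331:Thu 2332:Fri 2333:Sun 2334:Mon✓ 2335:Tue✓ 2336:Wed✓ 2337:Fri …(25 more)… 2363:Tue✓ 2364:Wed✓ 2365:Fri 2366:Sat 2367:Sun 2368:Mon✓ 2369:Wed✓ 2370:Thu 2371:Fri 2372:Sat 2373:Mon✓ 2374:Tue✓ 2375:Wed✓ 2376:Thu 2377:Sat
Years with five Wednesdays: 2323, 2324, 2329, 2330, 2334, 2335, 2336, 2340, 2341, 2345, 2346, 2347, 2351, 2352, 2357, 2358, 2362, 2363, 2364, 2368, 2369, 2373, 2374, 2375 → 24.

24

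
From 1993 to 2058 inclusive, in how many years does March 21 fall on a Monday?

9

Track March 21's weekday year by year (advancing +1, or +2 across a Feb 29):
  1993: Sun  1994: Mon (+1) ✓  1995: Tue (+1)  1996: Thu (+2)  1997: Fri (+1)
  1998: Sat (+1)  1999: Sun (+1)  2000: Tue (+2)  2001: Wed (+1)  2002: Thu (+1)
  2003: Fri (+1)  2004: Sun (+2)  2005: Mon (+1) ✓  2006: Tue (+1)  … (38 more years) …
  2045: Tue (+1)  2046: Wed (+1)  2047: Thu (+1)  2048: Sat (+2)  2049: Sun (+1)
  2050: Mon (+1) ✓  2051: Tue (+1)  2052: Thu (+2)  2053: Fri (+1)  2054: Sat (+1)
  2055: Sun (+1)  2056: Tue (+2)  2057: Wed (+1)  2058: Thu (+1)
Monday years: 1994, 2005, 2011, 2016, 2022, 2033, 2039, 2044, 2050 — 9 in total.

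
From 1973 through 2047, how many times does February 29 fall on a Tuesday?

2

Leap years in 1973–2047: 18 of them.
Feb 29 weekday advances by 5 (mod 7) from one leap year to the next four years later (or differs when a century non-leap intervenes).
Leap-day weekdays: 1976:Sun 1980:Fri 1984:Wed 1988:Mon 1992:Sat 1996:Thu 2000:Tue✓ 2004:Sun 2008:Fri 2012:Wed 2016:Mon 2020:Sat 2024:Thu 2028:Tue✓ 2032:Sun 2036:Fri 2040:Wed 2044:Mon
Tuesday: 2000, 2028 → 2.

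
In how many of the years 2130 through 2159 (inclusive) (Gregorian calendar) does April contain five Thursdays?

April has 30 days; it has five Thursdays when Thursday falls among the first (month-length − 28) days — i.e. when April 1 is one of Thursday/Wednesday.
April 1 by year: 2130:Sat 2131:Sun 2132:Tue 2133:Wed✓ 2134:Thu✓ 2135:Fri 2136:Sun 2137:Mon 2138:Tue 2139:Wed✓ 2140:Fri 2141:Sat 2142:Sun 2143:Mon 2144:Wed✓ 2145:Thu✓ 2146:Fri 2147:Sat 2148:Mon 2149:Tue 2150:Wed✓ 2151:Thu✓ 2152:Sat 2153:Sun 2154:Mon 2155:Tue 2156:Thu✓ 2157:Fri 2158:Sat 2159:Sun
Years with five Thursdays: 2133, 2134, 2139, 2144, 2145, 2150, 2151, 2156 → 8.

8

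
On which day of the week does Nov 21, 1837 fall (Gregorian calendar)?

Tuesday

January 1, 1837 is a Sunday.
November 21 is day 325 of the year, i.e. 324 days after Jan 1.
324 mod 7 = 2, so advance 2 weekdays from Sunday: Tuesday.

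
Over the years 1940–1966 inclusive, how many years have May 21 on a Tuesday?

Track May 21's weekday year by year (advancing +1, or +2 across a Feb 29):
  1940: Tue ✓  1941: Wed (+1)  1942: Thu (+1)  1943: Fri (+1)  1944: Sun (+2)
  1945: Mon (+1)  1946: Tue (+1) ✓  1947: Wed (+1)  1948: Fri (+2)  1949: Sat (+1)
  1950: Sun (+1)  1951: Mon (+1)  1952: Wed (+2)  1953: Thu (+1)  1954: Fri (+1)
  1955: Sat (+1)  1956: Mon (+2)  1957: Tue (+1) ✓  1958: Wed (+1)  1959: Thu (+1)
  1960: Sat (+2)  1961: Sun (+1)  1962: Mon (+1)  1963: Tue (+1) ✓  1964: Thu (+2)
  1965: Fri (+1)  1966: Sat (+1)
Tuesday years: 1940, 1946, 1957, 1963 — 4 in total.

4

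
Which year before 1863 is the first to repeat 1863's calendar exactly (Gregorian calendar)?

Two years share a calendar iff Jan 1 falls on the same weekday and both are leap or both are common. 1863: Jan 1 is Thursday, common year.
1862: Jan 1 Wednesday, common
1861: Jan 1 Tuesday, common
1860: Jan 1 Sunday, leap
1859: Jan 1 Saturday, common
1858: Jan 1 Friday, common
1857: Jan 1 Thursday, common
1857 matches on both conditions.

1857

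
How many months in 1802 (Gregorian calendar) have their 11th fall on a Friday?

1

Check the 11th of each month of 1802: Jan 11: Mon, Feb 11: Thu, Mar 11: Thu, Apr 11: Sun, May 11: Tue, Jun 11: Fri, Jul 11: Sun, Aug 11: Wed, Sep 11: Sat, Oct 11: Mon, Nov 11: Thu, Dec 11: Sat.
Friday occurs in June — 1 month.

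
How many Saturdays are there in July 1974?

July 1974 has 31 days and begins on Monday.
The first Saturday is July 6.
Saturdays fall on 6, 13, 20, 27 — that's 4.

4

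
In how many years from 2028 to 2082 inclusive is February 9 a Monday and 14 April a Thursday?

0

Check each year's weekday for February 9 and 14 April:
  2028: Wed/Fri  2029: Fri/Sat  2030: Sat/Sun  2031: Sun/Mon  2032: Mon/Wed  2033: Wed/Thu  2034: Thu/Fri  2035: Fri/Sat  2036: Sat/Mon  2037: Mon/Tue  2038: Tue/Wed  2039: Wed/Thu  2040: Thu/Sat  2041: Sat/Sun  …(27 more)…  2069: Sat/Sun  2070: Sun/Mon  2071: Mon/Tue  2072: Tue/Thu  2073: Thu/Fri  2074: Fri/Sat  2075: Sat/Sun  2076: Sun/Tue  2077: Tue/Wed  2078: Wed/Thu  2079: Thu/Fri  2080: Fri/Sun  2081: Sun/Mon  2082: Mon/Tue
Both conditions hold in: no year — 0.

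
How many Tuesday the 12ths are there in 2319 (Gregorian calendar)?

Check the 12th of each month of 2319: Jan 12: Sun, Feb 12: Wed, Mar 12: Wed, Apr 12: Sat, May 12: Mon, Jun 12: Thu, Jul 12: Sat, Aug 12: Tue, Sep 12: Fri, Oct 12: Sun, Nov 12: Wed, Dec 12: Fri.
Tuesday occurs in August — 1 month.

1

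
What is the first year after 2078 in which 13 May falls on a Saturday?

2079

From one year to the next, a fixed date's weekday advances by 1, or by 2 when a Feb 29 lies between the two dates.
2078: May 13 is Friday.
2079: Saturday (+1)
13 May falls on a Saturday in 2079.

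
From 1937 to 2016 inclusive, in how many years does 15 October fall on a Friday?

12

Track 15 October's weekday year by year (advancing +1, or +2 across a Feb 29):
  1937: Fri ✓  1938: Sat (+1)  1939: Sun (+1)  1940: Tue (+2)  1941: Wed (+1)
  1942: Thu (+1)  1943: Fri (+1) ✓  1944: Sun (+2)  1945: Mon (+1)  1946: Tue (+1)
  1947: Wed (+1)  1948: Fri (+2) ✓  1949: Sat (+1)  1950: Sun (+1)  … (52 more years) …
  2003: Wed (+1)  2004: Fri (+2) ✓  2005: Sat (+1)  2006: Sun (+1)  2007: Mon (+1)
  2008: Wed (+2)  2009: Thu (+1)  2010: Fri (+1) ✓  2011: Sat (+1)  2012: Mon (+2)
  2013: Tue (+1)  2014: Wed (+1)  2015: Thu (+1)  2016: Sat (+2)
Friday years: 1937, 1943, 1948, 1954, 1965, 1971, 1976, 1982, 1993, 1999, 2004, 2010 — 12 in total.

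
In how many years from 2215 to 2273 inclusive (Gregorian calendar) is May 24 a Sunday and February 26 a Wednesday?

2

Check each year's weekday for May 24 and February 26:
  2215: Wed/Sun  2216: Fri/Mon  2217: Sat/Wed  2218: Sun/Thu  2219: Mon/Fri  2220: Wed/Sat  2221: Thu/Mon  2222: Fri/Tue  2223: Sat/Wed  2224: Mon/Thu  2225: Tue/Sat  2226: Wed/Sun  2227: Thu/Mon  2228: Sat/Tue  …(31 more)…  2260: Thu/Sun  2261: Fri/Tue  2262: Sat/Wed  2263: Sun/Thu  2264: Tue/Fri  2265: Wed/Sun  2266: Thu/Mon  2267: Fri/Tue  2268: Sun/Wed ✓  2269: Mon/Fri  2270: Tue/Sat  2271: Wed/Sun  2272: Fri/Mon  2273: Sat/Wed
Both conditions hold in: 2240, 2268 — 2.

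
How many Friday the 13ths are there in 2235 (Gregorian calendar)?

Check the 13th of each month of 2235: Jan 13: Tue, Feb 13: Fri, Mar 13: Fri, Apr 13: Mon, May 13: Wed, Jun 13: Sat, Jul 13: Mon, Aug 13: Thu, Sep 13: Sun, Oct 13: Tue, Nov 13: Fri, Dec 13: Sun.
Friday occurs in February, March, November — 3 months.

3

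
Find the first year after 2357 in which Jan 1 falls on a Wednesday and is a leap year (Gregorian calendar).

2364

Jan 1 advances by 2 weekdays after a leap year and by 1 after a common year.
2357: Jan 1 is Tuesday.
2358: Wednesday
2359: Thursday
2360: Friday (leap)
2361: Sunday
2362: Monday
2363: Tuesday
2364: Wednesday (leap)
2364 begins on a Wednesday and is a leap year.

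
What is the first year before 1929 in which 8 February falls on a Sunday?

1925

From one year to the next, a fixed date's weekday advances by 1, or by 2 when a Feb 29 lies between the two dates.
1929: February 8 is Friday.
1928: Wednesday (−2)
1927: Tuesday (−1)
1926: Monday (−1)
1925: Sunday (−1)
8 February falls on a Sunday in 1925.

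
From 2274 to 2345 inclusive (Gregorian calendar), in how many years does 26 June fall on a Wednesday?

Track 26 June's weekday year by year (advancing +1, or +2 across a Feb 29):
  2274: Fri  2275: Sat (+1)  2276: Mon (+2)  2277: Tue (+1)  2278: Wed (+1) ✓
  2279: Thu (+1)  2280: Sat (+2)  2281: Sun (+1)  2282: Mon (+1)  2283: Tue (+1)
  2284: Thu (+2)  2285: Fri (+1)  2286: Sat (+1)  2287: Sun (+1)  … (44 more years) …
  2332: Sun (+2)  2333: Mon (+1)  2334: Tue (+1)  2335: Wed (+1) ✓  2336: Fri (+2)
  2337: Sat (+1)  2338: Sun (+1)  2339: Mon (+1)  2340: Wed (+2) ✓  2341: Thu (+1)
  2342: Fri (+1)  2343: Sat (+1)  2344: Mon (+2)  2345: Tue (+1)
Wednesday years: 2278, 2289, 2295, 2301, 2307, 2312, 2318, 2329, 2335, 2340 — 10 in total.

10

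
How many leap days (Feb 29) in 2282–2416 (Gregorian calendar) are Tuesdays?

Leap years in 2282–2416: 33 of them.
Feb 29 weekday advances by 5 (mod 7) from one leap year to the next four years later (or differs when a century non-leap intervenes).
Leap-day weekdays: 2284:Fri 2288:Wed 2292:Mon 2296:Sat 2304:Mon 2308:Sat 2312:Thu 2316:Tue✓ 2320:Sun 2324:Fri 2328:Wed 2332:Mon 2336:Sat …(7 more)… 2368:Thu 2372:Tue✓ 2376:Sun 2380:Fri 2384:Wed 2388:Mon 2392:Sat 2396:Thu 2400:Tue✓ 2404:Sun 2408:Fri 2412:Wed 2416:Mon
Tuesday: 2316, 2344, 2372, 2400 → 4.

4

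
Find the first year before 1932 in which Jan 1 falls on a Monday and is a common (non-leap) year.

1923

Jan 1 advances by 2 weekdays after a leap year and by 1 after a common year.
1932: Jan 1 is Friday (leap).
1931: Thursday
1930: Wednesday
1929: Tuesday
1928: Sunday (leap)
1927: Saturday
1926: Friday
1925: Thursday
1924: Tuesday (leap)
1923: Monday
1923 begins on a Monday and is a common year.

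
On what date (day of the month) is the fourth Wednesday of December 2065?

December 1, 2065 is a Tuesday, so the first Wednesday is the 2nd.
The fourth Wednesday is 2 + 21 = 23.

23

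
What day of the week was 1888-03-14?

Wednesday

January 1, 1888 is a Sunday.
March 14 is day 74 of the year, i.e. 73 days after Jan 1.
73 mod 7 = 3, so advance 3 weekdays from Sunday: Wednesday.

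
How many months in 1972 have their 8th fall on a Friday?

2

Check the 8th of each month of 1972: Jan 8: Sat, Feb 8: Tue, Mar 8: Wed, Apr 8: Sat, May 8: Mon, Jun 8: Thu, Jul 8: Sat, Aug 8: Tue, Sep 8: Fri, Oct 8: Sun, Nov 8: Wed, Dec 8: Fri.
Friday occurs in September, December — 2 months.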